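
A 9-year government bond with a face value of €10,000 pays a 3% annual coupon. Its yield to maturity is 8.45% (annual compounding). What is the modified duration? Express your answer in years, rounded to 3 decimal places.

Periodic yield y = 0.0845. First find Macaulay duration:
  t   CF        PV=CF/(1+0.0845)^t    t·PV
  1       300.00       276.6252       276.6252
  2       300.00       255.0716       510.1432
  3       300.00       235.1974       705.5923
  4       300.00       216.8718       867.4871
  5       300.00       199.9740       999.8699
  6       300.00       184.3928     1,106.3567
  7       300.00       170.0256     1,190.1793
  8       300.00       156.7779     1,254.2231
  9    10,300.00     4,963.3079    44,669.7711
  Σ                  6,658.2442    51,580.2479
P = 6,658.2442; Macaulay duration = 51,580.2479 / 6,658.2442 = 7.74682 years.
Modified duration = D_Mac / (1 + y) = 7.74682 / 1.0845 = 7.14322 years.

7.143 years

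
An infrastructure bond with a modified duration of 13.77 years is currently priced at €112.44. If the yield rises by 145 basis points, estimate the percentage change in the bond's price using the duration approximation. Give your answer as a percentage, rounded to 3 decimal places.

-19.967%

Duration approximation: ΔP/P ≈ -D_mod · Δy = -13.77 × (+0.0145) = -0.199665.
As a percentage: -19.9665%.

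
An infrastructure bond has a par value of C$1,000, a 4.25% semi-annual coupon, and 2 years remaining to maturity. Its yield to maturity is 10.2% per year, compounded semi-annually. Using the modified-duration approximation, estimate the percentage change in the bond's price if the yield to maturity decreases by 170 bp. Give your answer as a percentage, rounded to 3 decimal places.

Periodic yield y = 0.051. Modified duration first:
  t   CF        PV=CF/(1+0.051)^t    t·PV
  1        21.25        20.2188        20.2188
  2        21.25        19.2377        38.4754
  3        21.25        18.3042        54.9126
  4     1,021.25       836.9918     3,347.9672
  Σ                    894.7526     3,461.5741
P = 894.7526; D_Mac = 3.86875 half-year periods = 1.93438 yrs; D_mod = 1.93438/(1+0.051) = 1.84051 yrs.
ΔP/P ≈ -D_mod · Δy = -1.84051 × (-0.017) = +0.031289 = +3.1289%.

+3.129%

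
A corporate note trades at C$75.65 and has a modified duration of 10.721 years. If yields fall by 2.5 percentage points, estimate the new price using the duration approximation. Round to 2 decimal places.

C$95.93

Duration approximation: ΔP/P ≈ -D_mod · Δy = -10.721 × (-0.025) = +0.268025.
New price ≈ 75.65 × (1 + 0.268025) = 95.92609125.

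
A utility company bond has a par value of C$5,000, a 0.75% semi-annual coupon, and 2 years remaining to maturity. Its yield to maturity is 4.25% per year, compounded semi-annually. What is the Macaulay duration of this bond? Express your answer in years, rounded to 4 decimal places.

1.9884 years

Periodic yield y = 0.02125. Discount each cash flow and weight by its period:
  t   CF        PV=CF/(1+0.02125)^t    t·PV
  1        18.75        18.3599        18.3599
  2        18.75        17.9778        35.9556
  3        18.75        17.6037        52.8112
  4     5,018.75     4,613.8905    18,455.5620
  Σ                  4,667.8319    18,562.6888
Price P = Σ PV = 4,667.8319.
Macaulay duration = Σ(t·PV) / P = 18,562.6888 / 4,667.8319 = 3.97673 half-year periods.
In years: 3.97673 / 2 = 1.98836 years.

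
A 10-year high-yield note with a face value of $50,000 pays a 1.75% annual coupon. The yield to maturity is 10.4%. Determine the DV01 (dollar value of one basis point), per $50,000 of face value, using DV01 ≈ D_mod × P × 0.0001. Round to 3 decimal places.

Periodic yield y = 0.104.
  t   CF        PV=CF/(1+0.104)^t    t·PV
  1       875.00       792.5725       792.5725
  2       875.00       717.9098     1,435.8197
  3       875.00       650.2807     1,950.8420
  4       875.00       589.0223     2,356.0893
  5       875.00       533.5347     2,667.6736
  6       875.00       483.2742     2,899.6452
  7       875.00       437.7484     3,064.2386
  8       875.00       396.5112     3,172.0896
  9       875.00       359.1587     3,232.4283
  10   50,875.00    18,915.3198   189,153.1980
  Σ                 23,875.3323   210,724.5968
P = 23,875.3323; D_Mac = 8.82604 yrs; D_mod = 7.99460 yrs.
DV01 ≈ 7.99460 × 23,875.3323 × 0.0001 = 19.087373.

$19.087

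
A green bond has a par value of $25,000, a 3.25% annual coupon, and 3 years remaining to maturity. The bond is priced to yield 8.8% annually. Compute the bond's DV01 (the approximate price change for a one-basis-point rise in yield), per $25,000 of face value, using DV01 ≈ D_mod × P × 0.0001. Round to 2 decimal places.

$5.72

Periodic yield y = 0.088.
  t   CF        PV=CF/(1+0.088)^t    t·PV
  1       812.50       746.7831       746.7831
  2       812.50       686.3815     1,372.7630
  3    25,812.50    20,042.1073    60,126.3219
  Σ                 21,475.2719    62,245.8680
P = 21,475.2719; D_Mac = 2.89849 yrs; D_mod = 2.66405 yrs.
DV01 ≈ 2.66405 × 21,475.2719 × 0.0001 = 5.721128.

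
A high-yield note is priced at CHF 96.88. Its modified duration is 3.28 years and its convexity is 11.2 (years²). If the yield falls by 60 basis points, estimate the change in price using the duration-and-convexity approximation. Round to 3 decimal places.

Duration effect: -D_mod·Δy = -3.28 × (-0.006) = +0.019680
Convexity effect: ½·C·(Δy)² = 0.5 × 11.2 × (-0.006)² = +0.0002016
ΔP/P ≈ +0.019680 + 0.0002016 = +0.0198816
ΔP ≈ 96.88 × (+0.0198816) = +1.926129408.

+CHF 1.926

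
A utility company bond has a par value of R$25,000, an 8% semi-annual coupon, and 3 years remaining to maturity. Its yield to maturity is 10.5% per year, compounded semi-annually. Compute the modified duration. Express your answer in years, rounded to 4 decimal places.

Periodic yield y = 0.0525. First find Macaulay duration:
  t   CF        PV=CF/(1+0.0525)^t    t·PV
  1     1,000.00       950.1188       950.1188
  2     1,000.00       902.7257     1,805.4513
  3     1,000.00       857.6966     2,573.0898
  4     1,000.00       814.9136     3,259.6545
  5     1,000.00       774.2647     3,871.3237
  6    26,000.00    19,126.7297   114,760.3783
  Σ                 23,426.4491   127,220.0164
P = 23,426.4491; Macaulay duration = 127,220.0164 / 23,426.4491 = 5.43061 half-year periods = 2.71531 years.
Modified duration = D_Mac / (1 + y) = 2.71531 / 1.0525 = 2.57986 years.

2.5799 years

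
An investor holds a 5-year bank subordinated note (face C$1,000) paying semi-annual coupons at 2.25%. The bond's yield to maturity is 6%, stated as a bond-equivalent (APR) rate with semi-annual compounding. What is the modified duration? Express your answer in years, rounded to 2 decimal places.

Periodic yield y = 0.03. First find Macaulay duration:
  t   CF        PV=CF/(1+0.03)^t    t·PV
  1        11.25        10.9223        10.9223
  2        11.25        10.6042        21.2084
  3        11.25        10.2953        30.8860
  4        11.25         9.9955        39.9819
  5        11.25         9.7043        48.5217
  6        11.25         9.4217        56.5302
  7        11.25         9.1473        64.0310
  8        11.25         8.8809        71.0468
  9        11.25         8.6222        77.5997
  10    1,011.25       752.4650     7,524.6497
  Σ                    840.0587     7,945.3778
P = 840.0587; Macaulay duration = 7,945.3778 / 840.0587 = 9.45812 half-year periods = 4.72906 years.
Modified duration = D_Mac / (1 + y) = 4.72906 / 1.03 = 4.59132 years.

4.59 years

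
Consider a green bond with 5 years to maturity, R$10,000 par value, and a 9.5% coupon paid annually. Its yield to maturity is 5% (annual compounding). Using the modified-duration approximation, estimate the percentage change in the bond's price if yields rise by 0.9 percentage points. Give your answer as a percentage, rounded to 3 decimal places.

Periodic yield y = 0.05. Modified duration first:
  t   CF        PV=CF/(1+0.05)^t    t·PV
  1       950.00       904.7619       904.7619
  2       950.00       861.6780     1,723.3560
  3       950.00       820.6457     2,461.9372
  4       950.00       781.5674     3,126.2694
  5    10,950.00     8,579.6115    42,898.0576
  Σ                 11,948.2645    51,114.3821
P = 11,948.2645; D_Mac = 4.27798 yrs; D_mod = 4.27798/(1+0.05) = 4.07426 yrs.
ΔP/P ≈ -D_mod · Δy = -4.07426 × (+0.009) = -0.036668 = -3.6668%.

-3.667%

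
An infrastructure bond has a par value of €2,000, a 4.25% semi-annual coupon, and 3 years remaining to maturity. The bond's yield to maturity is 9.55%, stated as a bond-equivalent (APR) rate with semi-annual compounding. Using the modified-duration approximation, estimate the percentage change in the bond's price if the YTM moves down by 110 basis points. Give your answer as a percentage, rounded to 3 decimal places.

+2.976%

Periodic yield y = 0.04775. Modified duration first:
  t   CF        PV=CF/(1+0.04775)^t    t·PV
  1        42.50        40.5631        40.5631
  2        42.50        38.7145        77.4290
  3        42.50        36.9501       110.8504
  4        42.50        35.2662       141.0647
  5        42.50        33.6590       168.2948
  6     2,042.50     1,543.8889     9,263.3335
  Σ                  1,729.0418     9,801.5354
P = 1,729.0418; D_Mac = 5.66877 half-year periods = 2.83438 yrs; D_mod = 2.83438/(1+0.04775) = 2.70521 yrs.
ΔP/P ≈ -D_mod · Δy = -2.70521 × (-0.011) = +0.029757 = +2.9757%.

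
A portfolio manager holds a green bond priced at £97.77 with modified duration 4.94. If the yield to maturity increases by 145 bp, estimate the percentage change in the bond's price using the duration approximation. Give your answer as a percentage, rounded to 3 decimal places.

Duration approximation: ΔP/P ≈ -D_mod · Δy = -4.94 × (+0.0145) = -0.071630.
As a percentage: -7.1630%.

-7.163%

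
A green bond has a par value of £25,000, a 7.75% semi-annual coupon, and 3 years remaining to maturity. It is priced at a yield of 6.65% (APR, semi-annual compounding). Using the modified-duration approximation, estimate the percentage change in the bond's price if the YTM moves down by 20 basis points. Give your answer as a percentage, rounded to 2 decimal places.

+0.53%

Periodic yield y = 0.03325. Modified duration first:
  t   CF        PV=CF/(1+0.03325)^t    t·PV
  1       968.75       937.5756       937.5756
  2       968.75       907.4044     1,814.8088
  3       968.75       878.2041     2,634.6124
  4       968.75       849.9435     3,399.7740
  5       968.75       822.5923     4,112.9616
  6    25,968.75    21,341.1865   128,047.1192
  Σ                 25,736.9065   140,946.8516
P = 25,736.9065; D_Mac = 5.47645 half-year periods = 2.73822 yrs; D_mod = 2.73822/(1+0.03325) = 2.65011 yrs.
ΔP/P ≈ -D_mod · Δy = -2.65011 × (-0.002) = +0.005300 = +0.5300%.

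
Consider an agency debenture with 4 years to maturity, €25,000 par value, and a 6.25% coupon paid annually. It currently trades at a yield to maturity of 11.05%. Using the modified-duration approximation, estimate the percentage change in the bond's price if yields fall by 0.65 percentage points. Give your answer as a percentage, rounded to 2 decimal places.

+2.12%

Periodic yield y = 0.1105. Modified duration first:
  t   CF        PV=CF/(1+0.1105)^t    t·PV
  1     1,562.50     1,407.0239     1,407.0239
  2     1,562.50     1,267.0183     2,534.0367
  3     1,562.50     1,140.9440     3,422.8321
  4    26,562.50    17,466.0499    69,864.1995
  Σ                 21,281.0361    77,228.0921
P = 21,281.0361; D_Mac = 3.62896 yrs; D_mod = 3.62896/(1+0.1105) = 3.26786 yrs.
ΔP/P ≈ -D_mod · Δy = -3.26786 × (-0.0065) = +0.021241 = +2.1241%.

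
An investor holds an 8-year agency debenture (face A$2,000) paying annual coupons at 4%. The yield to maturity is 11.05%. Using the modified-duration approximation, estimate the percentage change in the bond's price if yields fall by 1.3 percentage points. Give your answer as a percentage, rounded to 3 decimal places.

Periodic yield y = 0.1105. Modified duration first:
  t   CF        PV=CF/(1+0.1105)^t    t·PV
  1        80.00        72.0396        72.0396
  2        80.00        64.8713       129.7427
  3        80.00        58.4163       175.2490
  4        80.00        52.6036       210.4145
  5        80.00        47.3693       236.8466
  6        80.00        42.6559       255.9351
  7        80.00        38.4114       268.8797
  8     2,080.00       899.3212     7,194.5696
  Σ                  1,275.6887     8,543.6769
P = 1,275.6887; D_Mac = 6.69731 yrs; D_mod = 6.69731/(1+0.1105) = 6.03089 yrs.
ΔP/P ≈ -D_mod · Δy = -6.03089 × (-0.013) = +0.078402 = +7.8402%.

+7.840%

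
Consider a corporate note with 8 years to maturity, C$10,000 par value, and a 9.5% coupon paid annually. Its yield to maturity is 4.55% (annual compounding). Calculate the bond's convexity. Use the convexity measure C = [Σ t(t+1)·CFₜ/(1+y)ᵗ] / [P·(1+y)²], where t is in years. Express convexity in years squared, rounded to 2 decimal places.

46.75

With y = 0.0455:
  t   CF        PV=CF/(1+0.0455)^t    t·PV        t(t+1)·PV
  1       950.00       908.6561       908.6561       1,817.3123
  2       950.00       869.1116     1,738.2231       5,214.6694
  3       950.00       831.2880     2,493.8639       9,975.4556
  4       950.00       795.1104     3,180.4418      15,902.2088
  5       950.00       760.5074     3,802.5368      22,815.2207
  6       950.00       727.4102     4,364.4612      30,551.2281
  7       950.00       695.7534     4,870.2739      38,962.1911
  8    10,950.00     7,670.4673    61,363.7383     552,273.6445
  Σ                 13,258.3044    82,722.1951     677,511.9305
P = 13,258.3044.
Convexity = Σ t(t+1)·PV / [P·(1+y)²] = 677,511.9305 / (13,258.3044 × 1.093070) = 46.74992.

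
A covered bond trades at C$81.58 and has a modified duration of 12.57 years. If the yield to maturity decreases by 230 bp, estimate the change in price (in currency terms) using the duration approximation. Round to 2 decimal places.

Duration approximation: ΔP/P ≈ -D_mod · Δy = -12.57 × (-0.023) = +0.289110.
ΔP ≈ 81.58 × (+0.289110) = +23.5855938.

+C$23.59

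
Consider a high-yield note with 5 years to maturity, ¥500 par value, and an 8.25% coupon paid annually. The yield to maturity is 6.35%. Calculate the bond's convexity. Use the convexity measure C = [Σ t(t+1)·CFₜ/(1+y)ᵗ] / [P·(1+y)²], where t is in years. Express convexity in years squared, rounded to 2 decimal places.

21.77

With y = 0.0635:
  t   CF        PV=CF/(1+0.0635)^t    t·PV        t(t+1)·PV
  1        41.25        38.7870        38.7870          77.5740
  2        41.25        36.4711        72.9422         218.8267
  3        41.25        34.2935       102.8804         411.5217
  4        41.25        32.2459       128.9834         644.9172
  5       541.25       397.8418     1,989.2091      11,935.2547
  Σ                    539.6393     2,332.8022      13,288.0943
P = 539.6393.
Convexity = Σ t(t+1)·PV / [P·(1+y)²] = 13,288.0943 / (539.6393 × 1.131032) = 21.77129.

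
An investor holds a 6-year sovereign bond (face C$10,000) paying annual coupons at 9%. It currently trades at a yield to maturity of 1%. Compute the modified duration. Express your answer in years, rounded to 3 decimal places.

5.048 years

Periodic yield y = 0.01. First find Macaulay duration:
  t   CF        PV=CF/(1+0.01)^t    t·PV
  1       900.00       891.0891       891.0891
  2       900.00       882.2664     1,764.5329
  3       900.00       873.5311     2,620.5934
  4       900.00       864.8823     3,459.5292
  5       900.00       856.3191     4,281.5956
  6    10,900.00    10,268.2931    61,609.7584
  Σ                 14,636.3812    74,627.0986
P = 14,636.3812; Macaulay duration = 74,627.0986 / 14,636.3812 = 5.09874 years.
Modified duration = D_Mac / (1 + y) = 5.09874 / 1.01 = 5.04826 years.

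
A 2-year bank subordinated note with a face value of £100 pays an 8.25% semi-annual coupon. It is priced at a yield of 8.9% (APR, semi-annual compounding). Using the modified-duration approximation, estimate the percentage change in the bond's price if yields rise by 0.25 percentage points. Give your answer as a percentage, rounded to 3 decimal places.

-0.451%

Periodic yield y = 0.0445. Modified duration first:
  t   CF        PV=CF/(1+0.0445)^t    t·PV
  1        4.125         3.9493         3.9493
  2        4.125         3.7810         7.5620
  3        4.125         3.6199        10.8598
  4      104.125        87.4825       349.9300
  Σ                     98.8327       372.3011
P = 98.8327; D_Mac = 3.76698 half-year periods = 1.88349 yrs; D_mod = 1.88349/(1+0.0445) = 1.80325 yrs.
ΔP/P ≈ -D_mod · Δy = -1.80325 × (+0.0025) = -0.004508 = -0.4508%.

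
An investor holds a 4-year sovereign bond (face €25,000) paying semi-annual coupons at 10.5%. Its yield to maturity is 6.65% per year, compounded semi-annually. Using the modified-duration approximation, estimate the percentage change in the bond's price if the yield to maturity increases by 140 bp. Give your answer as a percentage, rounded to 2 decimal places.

Periodic yield y = 0.03325. Modified duration first:
  t   CF        PV=CF/(1+0.03325)^t    t·PV
  1     1,312.50     1,270.2637     1,270.2637
  2     1,312.50     1,229.3866     2,458.7733
  3     1,312.50     1,189.8249     3,569.4748
  4     1,312.50     1,151.5364     4,606.1454
  5     1,312.50     1,114.4799     5,572.3995
  6     1,312.50     1,078.6159     6,471.6956
  7     1,312.50     1,043.9060     7,307.3423
  8    26,312.50    20,254.3729   162,034.9832
  Σ                 28,332.3865   193,291.0779
P = 28,332.3865; D_Mac = 6.82227 half-year periods = 3.41113 yrs; D_mod = 3.41113/(1+0.03325) = 3.30136 yrs.
ΔP/P ≈ -D_mod · Δy = -3.30136 × (+0.014) = -0.046219 = -4.6219%.

-4.62%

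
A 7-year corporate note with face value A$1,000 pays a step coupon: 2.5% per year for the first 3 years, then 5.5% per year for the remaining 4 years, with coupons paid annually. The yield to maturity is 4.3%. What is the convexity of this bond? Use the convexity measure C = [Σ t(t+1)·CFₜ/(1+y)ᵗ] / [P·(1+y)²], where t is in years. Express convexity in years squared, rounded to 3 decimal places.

45.114

With y = 0.043:
  t   CF        PV=CF/(1+0.043)^t    t·PV        t(t+1)·PV
  1        25.00        23.9693        23.9693          47.9386
  2        25.00        22.9811        45.9623         137.8868
  3        25.00        22.0337        66.1010         264.4042
  4        55.00        46.4756       185.9026         929.5130
  5        55.00        44.5596       222.7979       1,336.7876
  6        55.00        42.7225       256.3351       1,794.3457
  7     1,055.00       785.7100     5,499.9703      43,999.7620
  Σ                    988.4519     6,301.0385      48,510.6379
P = 988.4519.
Convexity = Σ t(t+1)·PV / [P·(1+y)²] = 48,510.6379 / (988.4519 × 1.087849) = 45.11415.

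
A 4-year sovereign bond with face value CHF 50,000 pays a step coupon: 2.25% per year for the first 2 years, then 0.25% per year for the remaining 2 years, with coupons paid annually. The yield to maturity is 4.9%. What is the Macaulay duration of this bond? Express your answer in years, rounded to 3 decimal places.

Periodic yield y = 0.049. Discount each cash flow and weight by its year:
  t   CF        PV=CF/(1+0.049)^t    t·PV
  1     1,125.00     1,072.4500     1,072.4500
  2     1,125.00     1,022.3546     2,044.7092
  3       125.00       108.2888       324.8664
  4    50,125.00    41,395.4333   165,581.7332
  Σ                 43,598.5266   169,023.7587
Price P = Σ PV = 43,598.5266.
Macaulay duration = Σ(t·PV) / P = 169,023.7587 / 43,598.5266 = 3.87682 years.

3.877 years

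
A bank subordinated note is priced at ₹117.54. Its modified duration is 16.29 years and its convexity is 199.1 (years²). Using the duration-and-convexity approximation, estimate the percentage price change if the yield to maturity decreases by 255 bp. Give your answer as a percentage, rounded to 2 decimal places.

+48.01%

Duration effect: -D_mod·Δy = -16.29 × (-0.0255) = +0.415395
Convexity effect: ½·C·(Δy)² = 0.5 × 199.1 × (-0.0255)² = +0.0647323875
ΔP/P ≈ +0.415395 + 0.0647323875 = +0.4801273875
= +48.01273875%.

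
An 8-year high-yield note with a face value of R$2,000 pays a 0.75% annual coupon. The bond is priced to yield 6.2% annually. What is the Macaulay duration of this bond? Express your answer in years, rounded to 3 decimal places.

Periodic yield y = 0.062. Discount each cash flow and weight by its year:
  t   CF        PV=CF/(1+0.062)^t    t·PV
  1        15.00        14.1243        14.1243
  2        15.00        13.2997        26.5994
  3        15.00        12.5233        37.5698
  4        15.00        11.7922        47.1686
  5        15.00        11.1037        55.5186
  6        15.00        10.4555        62.7329
  7        15.00         9.8451        68.9156
  8     2,015.00     1,245.3141     9,962.5131
  Σ                  1,328.4579    10,275.1424
Price P = Σ PV = 1,328.4579.
Macaulay duration = Σ(t·PV) / P = 10,275.1424 / 1,328.4579 = 7.73464 years.

7.735 years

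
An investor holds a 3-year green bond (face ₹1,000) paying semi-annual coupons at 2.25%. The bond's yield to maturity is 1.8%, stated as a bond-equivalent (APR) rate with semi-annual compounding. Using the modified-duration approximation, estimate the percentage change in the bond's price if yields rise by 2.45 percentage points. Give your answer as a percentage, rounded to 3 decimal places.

Periodic yield y = 0.009. Modified duration first:
  t   CF        PV=CF/(1+0.009)^t    t·PV
  1        11.25        11.1497        11.1497
  2        11.25        11.0502        22.1004
  3        11.25        10.9516        32.8549
  4        11.25        10.8540        43.4158
  5        11.25        10.7571        53.7857
  6     1,011.25       958.3222     5,749.9330
  Σ                  1,013.0848     5,913.2395
P = 1,013.0848; D_Mac = 5.83687 half-year periods = 2.91843 yrs; D_mod = 2.91843/(1+0.009) = 2.89240 yrs.
ΔP/P ≈ -D_mod · Δy = -2.89240 × (+0.0245) = -0.070864 = -7.0864%.

-7.086%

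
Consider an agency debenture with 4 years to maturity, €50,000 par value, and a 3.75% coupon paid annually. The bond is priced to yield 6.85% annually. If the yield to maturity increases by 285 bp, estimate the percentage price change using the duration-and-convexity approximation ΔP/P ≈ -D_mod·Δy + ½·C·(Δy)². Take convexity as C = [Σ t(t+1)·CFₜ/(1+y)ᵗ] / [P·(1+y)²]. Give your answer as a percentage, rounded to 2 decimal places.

-9.41%

With y = 0.0685:
  t   CF        PV=CF/(1+0.0685)^t    t·PV        t(t+1)·PV
  1     1,875.00     1,754.7964     1,754.7964       3,509.5929
  2     1,875.00     1,642.2990     3,284.5979       9,853.7938
  3     1,875.00     1,537.0135     4,611.0406      18,444.1624
  4    51,875.00    39,797.8860   159,191.5440     795,957.7201
  Σ                 44,731.9950   168,841.9790     827,765.2692
P = 44,731.9950; D_Mac = 3.77452 yrs; D_mod = 3.53254 yrs; C = 16.20839.
Duration effect: -3.53254 × (+0.0285) = -0.100678
Convexity effect: 0.5 × 16.20839 × (0.0285)² = +0.0065826
ΔP/P ≈ -0.100678 + 0.0065826 = -0.094095 = -9.4095%.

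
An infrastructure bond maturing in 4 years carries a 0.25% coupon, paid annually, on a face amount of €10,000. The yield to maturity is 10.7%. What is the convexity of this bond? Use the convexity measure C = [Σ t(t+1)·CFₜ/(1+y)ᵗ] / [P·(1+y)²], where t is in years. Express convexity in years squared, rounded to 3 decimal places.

16.219

With y = 0.107:
  t   CF        PV=CF/(1+0.107)^t    t·PV        t(t+1)·PV
  1        25.00        22.5836        22.5836          45.1671
  2        25.00        20.4007        40.8014         122.4041
  3        25.00        18.4288        55.2864         221.1456
  4    10,025.00     6,675.6552    26,702.6208     133,513.1042
  Σ                  6,737.0683    26,821.2922     133,901.8211
P = 6,737.0683.
Convexity = Σ t(t+1)·PV / [P·(1+y)²] = 133,901.8211 / (6,737.0683 × 1.225449) = 16.21886.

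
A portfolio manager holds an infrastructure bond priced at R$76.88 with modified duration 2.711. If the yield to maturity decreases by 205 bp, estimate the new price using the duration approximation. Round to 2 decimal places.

R$81.15

Duration approximation: ΔP/P ≈ -D_mod · Δy = -2.711 × (-0.0205) = +0.0555755.
New price ≈ 76.88 × (1 + 0.0555755) = 81.15264444.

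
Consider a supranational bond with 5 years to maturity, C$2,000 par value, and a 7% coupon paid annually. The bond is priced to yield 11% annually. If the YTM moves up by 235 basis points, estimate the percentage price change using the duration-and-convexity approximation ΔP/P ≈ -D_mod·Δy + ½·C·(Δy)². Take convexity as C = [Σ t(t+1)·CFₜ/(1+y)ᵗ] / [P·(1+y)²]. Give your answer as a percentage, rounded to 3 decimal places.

-8.613%

With y = 0.11:
  t   CF        PV=CF/(1+0.11)^t    t·PV        t(t+1)·PV
  1       140.00       126.1261       126.1261         252.2523
  2       140.00       113.6271       227.2543         681.7628
  3       140.00       102.3668       307.1004       1,228.4015
  4       140.00        92.2223       368.8893       1,844.4467
  5     2,140.00     1,269.9858     6,349.9292      38,099.5753
  Σ                  1,704.3282     7,379.2993      42,106.4386
P = 1,704.3282; D_Mac = 4.32974 yrs; D_mod = 3.90067 yrs; C = 20.05161.
Duration effect: -3.90067 × (+0.0235) = -0.091666
Convexity effect: 0.5 × 20.05161 × (0.0235)² = +0.0055368
ΔP/P ≈ -0.091666 + 0.0055368 = -0.086129 = -8.6129%.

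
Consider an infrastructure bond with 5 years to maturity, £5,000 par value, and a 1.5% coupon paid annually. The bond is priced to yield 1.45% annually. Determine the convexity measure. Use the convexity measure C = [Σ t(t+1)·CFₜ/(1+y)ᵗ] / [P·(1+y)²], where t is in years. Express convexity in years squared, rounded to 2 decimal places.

With y = 0.0145:
  t   CF        PV=CF/(1+0.0145)^t    t·PV        t(t+1)·PV
  1        75.00        73.9280        73.9280         147.8561
  2        75.00        72.8714       145.7428         437.2284
  3        75.00        71.8299       215.4896         861.9585
  4        75.00        70.8032       283.2129       1,416.0646
  5     5,075.00     4,722.5416    23,612.7079     141,676.2472
  Σ                  5,011.9741    24,331.0813     144,539.3548
P = 5,011.9741.
Convexity = Σ t(t+1)·PV / [P·(1+y)²] = 144,539.3548 / (5,011.9741 × 1.029210) = 28.02033.

28.02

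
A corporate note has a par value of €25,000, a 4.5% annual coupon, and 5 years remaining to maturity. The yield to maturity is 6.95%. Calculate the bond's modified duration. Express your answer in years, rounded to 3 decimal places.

Periodic yield y = 0.0695. First find Macaulay duration:
  t   CF        PV=CF/(1+0.0695)^t    t·PV
  1     1,125.00     1,051.8934     1,051.8934
  2     1,125.00       983.5375     1,967.0751
  3     1,125.00       919.6237     2,758.8711
  4     1,125.00       859.8632     3,439.4528
  5    26,125.00    18,670.3455    93,351.7275
  Σ                 22,485.2634   102,569.0199
P = 22,485.2634; Macaulay duration = 102,569.0199 / 22,485.2634 = 4.56161 years.
Modified duration = D_Mac / (1 + y) = 4.56161 / 1.0695 = 4.26518 years.

4.265 years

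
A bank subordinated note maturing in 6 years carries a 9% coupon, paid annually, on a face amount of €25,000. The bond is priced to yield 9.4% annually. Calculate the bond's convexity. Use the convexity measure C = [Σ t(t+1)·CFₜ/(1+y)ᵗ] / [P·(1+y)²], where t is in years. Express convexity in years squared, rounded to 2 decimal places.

26.47

With y = 0.094:
  t   CF        PV=CF/(1+0.094)^t    t·PV        t(t+1)·PV
  1     2,250.00     2,056.6728     2,056.6728       4,113.3455
  2     2,250.00     1,879.9568     3,759.9136      11,279.7409
  3     2,250.00     1,718.4249     5,155.2746      20,621.0986
  4     2,250.00     1,570.7723     6,283.0891      31,415.4457
  5     2,250.00     1,435.8065     7,179.0324      43,074.1943
  6    27,250.00    15,895.0748    95,370.4485     667,593.1395
  Σ                 24,556.7080   119,804.4311     778,096.9645
P = 24,556.7080.
Convexity = Σ t(t+1)·PV / [P·(1+y)²] = 778,096.9645 / (24,556.7080 × 1.196836) = 26.47457.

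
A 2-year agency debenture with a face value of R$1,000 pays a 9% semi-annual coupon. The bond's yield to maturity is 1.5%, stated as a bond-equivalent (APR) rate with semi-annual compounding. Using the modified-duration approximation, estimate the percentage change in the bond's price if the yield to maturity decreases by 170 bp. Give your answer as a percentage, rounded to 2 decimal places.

Periodic yield y = 0.0075. Modified duration first:
  t   CF        PV=CF/(1+0.0075)^t    t·PV
  1        45.00        44.6650        44.6650
  2        45.00        44.3325        88.6650
  3        45.00        44.0025       132.0075
  4     1,045.00     1,014.2291     4,056.9164
  Σ                  1,147.2291     4,322.2540
P = 1,147.2291; D_Mac = 3.76756 half-year periods = 1.88378 yrs; D_mod = 1.88378/(1+0.0075) = 1.86976 yrs.
ΔP/P ≈ -D_mod · Δy = -1.86976 × (-0.017) = +0.031786 = +3.1786%.

+3.18%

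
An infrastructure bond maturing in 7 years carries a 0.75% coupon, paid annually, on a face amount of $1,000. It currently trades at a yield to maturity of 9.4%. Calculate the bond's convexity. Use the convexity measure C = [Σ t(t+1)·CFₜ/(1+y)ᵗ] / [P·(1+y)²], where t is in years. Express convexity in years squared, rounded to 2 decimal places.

With y = 0.094:
  t   CF        PV=CF/(1+0.094)^t    t·PV        t(t+1)·PV
  1         7.50         6.8556         6.8556          13.7112
  2         7.50         6.2665        12.5330          37.5991
  3         7.50         5.7281        17.1842          68.7370
  4         7.50         5.2359        20.9436         104.7182
  5         7.50         4.7860        23.9301         143.5806
  6         7.50         4.3748        26.2487         183.7412
  7     1,007.50       537.1849     3,760.2943      30,082.3547
  Σ                    570.4318     3,867.9897      30,634.4420
P = 570.4318.
Convexity = Σ t(t+1)·PV / [P·(1+y)²] = 30,634.4420 / (570.4318 × 1.196836) = 44.87160.

44.87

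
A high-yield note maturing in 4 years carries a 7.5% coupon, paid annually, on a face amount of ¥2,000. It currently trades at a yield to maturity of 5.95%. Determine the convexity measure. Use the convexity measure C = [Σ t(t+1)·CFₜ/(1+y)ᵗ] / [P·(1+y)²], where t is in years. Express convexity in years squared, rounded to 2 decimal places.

15.52

With y = 0.0595:
  t   CF        PV=CF/(1+0.0595)^t    t·PV        t(t+1)·PV
  1       150.00       141.5762       141.5762         283.1524
  2       150.00       133.6255       267.2510         801.7530
  3       150.00       126.1213       378.3638       1,513.4554
  4     2,150.00     1,706.2184     6,824.8735      34,124.3676
  Σ                  2,107.5414     7,612.0646      36,722.7284
P = 2,107.5414.
Convexity = Σ t(t+1)·PV / [P·(1+y)²] = 36,722.7284 / (2,107.5414 × 1.122540) = 15.52233.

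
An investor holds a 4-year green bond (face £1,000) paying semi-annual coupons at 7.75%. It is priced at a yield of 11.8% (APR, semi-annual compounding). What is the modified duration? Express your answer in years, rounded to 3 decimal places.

3.281 years

Periodic yield y = 0.059. First find Macaulay duration:
  t   CF        PV=CF/(1+0.059)^t    t·PV
  1        38.75        36.5911        36.5911
  2        38.75        34.5525        69.1050
  3        38.75        32.6275        97.8825
  4        38.75        30.8097       123.2389
  5        38.75        29.0932       145.4661
  6        38.75        27.4724       164.8342
  7        38.75        25.9418       181.5925
  8     1,038.75       656.6642     5,253.3138
  Σ                    873.7525     6,072.0242
P = 873.7525; Macaulay duration = 6,072.0242 / 873.7525 = 6.94936 half-year periods = 3.47468 years.
Modified duration = D_Mac / (1 + y) = 3.47468 / 1.059 = 3.28110 years.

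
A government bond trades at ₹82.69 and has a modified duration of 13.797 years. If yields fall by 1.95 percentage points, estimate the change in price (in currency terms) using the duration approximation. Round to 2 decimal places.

+₹22.25

Duration approximation: ΔP/P ≈ -D_mod · Δy = -13.797 × (-0.0195) = +0.2690415.
ΔP ≈ 82.69 × (+0.2690415) = +22.247041635.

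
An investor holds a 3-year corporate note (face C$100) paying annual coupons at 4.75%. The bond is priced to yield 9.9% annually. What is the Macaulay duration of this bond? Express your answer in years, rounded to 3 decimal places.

Periodic yield y = 0.099. Discount each cash flow and weight by its year:
  t   CF        PV=CF/(1+0.099)^t    t·PV
  1         4.75         4.3221         4.3221
  2         4.75         3.9328         7.8655
  3       104.75        78.9153       236.7458
  Σ                     87.1701       248.9334
Price P = Σ PV = 87.1701.
Macaulay duration = Σ(t·PV) / P = 248.9334 / 87.1701 = 2.85572 years.

2.856 years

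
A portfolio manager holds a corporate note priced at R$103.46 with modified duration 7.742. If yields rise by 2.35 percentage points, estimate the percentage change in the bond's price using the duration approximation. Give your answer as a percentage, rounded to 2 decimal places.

-18.19%

Duration approximation: ΔP/P ≈ -D_mod · Δy = -7.742 × (+0.0235) = -0.181937.
As a percentage: -18.1937%.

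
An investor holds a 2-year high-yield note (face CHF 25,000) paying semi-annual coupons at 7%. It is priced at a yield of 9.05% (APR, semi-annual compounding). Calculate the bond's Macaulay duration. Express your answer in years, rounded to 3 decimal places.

Periodic yield y = 0.04525. Discount each cash flow and weight by its period:
  t   CF        PV=CF/(1+0.04525)^t    t·PV
  1       875.00       837.1203       837.1203
  2       875.00       800.8805     1,601.7609
  3       875.00       766.2095     2,298.6285
  4    25,875.00    21,677.0238    86,708.0950
  Σ                 24,081.2340    91,445.6047
Price P = Σ PV = 24,081.2340.
Macaulay duration = Σ(t·PV) / P = 91,445.6047 / 24,081.2340 = 3.79738 half-year periods.
In years: 3.79738 / 2 = 1.89869 years.

1.899 years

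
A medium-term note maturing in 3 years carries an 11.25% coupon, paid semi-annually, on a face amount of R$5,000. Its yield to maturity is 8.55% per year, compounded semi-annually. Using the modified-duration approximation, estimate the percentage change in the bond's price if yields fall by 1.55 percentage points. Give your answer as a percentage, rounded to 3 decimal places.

+3.927%

Periodic yield y = 0.04275. Modified duration first:
  t   CF        PV=CF/(1+0.04275)^t    t·PV
  1       281.25       269.7195       269.7195
  2       281.25       258.6617       517.3234
  3       281.25       248.0573       744.1718
  4       281.25       237.8876       951.5503
  5       281.25       228.1348     1,140.6740
  6     5,281.25     4,108.2374    24,649.4246
  Σ                  5,350.6982    28,272.8635
P = 5,350.6982; D_Mac = 5.28396 half-year periods = 2.64198 yrs; D_mod = 2.64198/(1+0.04275) = 2.53366 yrs.
ΔP/P ≈ -D_mod · Δy = -2.53366 × (-0.0155) = +0.039272 = +3.9272%.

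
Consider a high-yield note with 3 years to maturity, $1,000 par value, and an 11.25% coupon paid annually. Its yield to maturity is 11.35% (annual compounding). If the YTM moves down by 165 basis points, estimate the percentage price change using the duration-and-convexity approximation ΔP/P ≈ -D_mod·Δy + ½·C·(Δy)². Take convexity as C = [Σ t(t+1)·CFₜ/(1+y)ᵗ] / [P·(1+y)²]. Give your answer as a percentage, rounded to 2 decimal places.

+4.13%

With y = 0.1135:
  t   CF        PV=CF/(1+0.1135)^t    t·PV        t(t+1)·PV
  1       112.50       101.0328       101.0328         202.0656
  2       112.50        90.7344       181.4688         544.4065
  3     1,112.50       805.8039     2,417.4116       9,669.6466
  Σ                    997.5711     2,699.9133      10,416.1187
P = 997.5711; D_Mac = 2.70649 yrs; D_mod = 2.43061 yrs; C = 8.42135.
Duration effect: -2.43061 × (-0.0165) = +0.040105
Convexity effect: 0.5 × 8.42135 × (-0.0165)² = +0.0011464
ΔP/P ≈ +0.040105 + 0.0011464 = +0.041251 = +4.1251%.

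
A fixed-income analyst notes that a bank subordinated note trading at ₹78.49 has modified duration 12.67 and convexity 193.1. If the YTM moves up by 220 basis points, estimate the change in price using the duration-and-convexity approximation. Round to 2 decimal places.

Duration effect: -D_mod·Δy = -12.67 × (+0.022) = -0.278740
Convexity effect: ½·C·(Δy)² = 0.5 × 193.1 × (0.022)² = +0.0467302
ΔP/P ≈ -0.278740 + 0.0467302 = -0.2320098
ΔP ≈ 78.49 × (-0.2320098) = -18.210449202.

-₹18.21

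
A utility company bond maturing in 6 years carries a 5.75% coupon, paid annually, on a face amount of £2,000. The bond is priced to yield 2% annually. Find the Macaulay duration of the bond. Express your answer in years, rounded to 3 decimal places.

5.319 years

Periodic yield y = 0.02. Discount each cash flow and weight by its year:
  t   CF        PV=CF/(1+0.02)^t    t·PV
  1       115.00       112.7451       112.7451
  2       115.00       110.5344       221.0688
  3       115.00       108.3671       325.1012
  4       115.00       106.2422       424.9689
  5       115.00       104.1590       520.7952
  6     2,115.00     1,878.0595    11,268.3568
  Σ                  2,420.1073    12,873.0361
Price P = Σ PV = 2,420.1073.
Macaulay duration = Σ(t·PV) / P = 12,873.0361 / 2,420.1073 = 5.31920 years.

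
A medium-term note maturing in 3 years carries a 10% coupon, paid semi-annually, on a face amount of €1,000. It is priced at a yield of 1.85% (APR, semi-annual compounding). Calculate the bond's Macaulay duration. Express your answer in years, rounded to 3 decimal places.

Periodic yield y = 0.00925. Discount each cash flow and weight by its period:
  t   CF        PV=CF/(1+0.00925)^t    t·PV
  1        50.00        49.5417        49.5417
  2        50.00        49.0877        98.1754
  3        50.00        48.6378       145.9133
  4        50.00        48.1920       192.7680
  5        50.00        47.7503       238.7516
  6     1,050.00       993.5661     5,961.3964
  Σ                  1,236.7756     6,686.5464
Price P = Σ PV = 1,236.7756.
Macaulay duration = Σ(t·PV) / P = 6,686.5464 / 1,236.7756 = 5.40643 half-year periods.
In years: 5.40643 / 2 = 2.70322 years.

2.703 years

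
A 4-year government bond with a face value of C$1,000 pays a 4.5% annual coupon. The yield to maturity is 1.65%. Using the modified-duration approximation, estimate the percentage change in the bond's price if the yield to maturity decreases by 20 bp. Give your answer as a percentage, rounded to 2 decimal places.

Periodic yield y = 0.0165. Modified duration first:
  t   CF        PV=CF/(1+0.0165)^t    t·PV
  1        45.00        44.2696        44.2696
  2        45.00        43.5510        87.1019
  3        45.00        42.8440       128.5321
  4     1,045.00       978.7838     3,915.1351
  Σ                  1,109.4483     4,175.0387
P = 1,109.4483; D_Mac = 3.76317 yrs; D_mod = 3.76317/(1+0.0165) = 3.70208 yrs.
ΔP/P ≈ -D_mod · Δy = -3.70208 × (-0.002) = +0.007404 = +0.7404%.

+0.74%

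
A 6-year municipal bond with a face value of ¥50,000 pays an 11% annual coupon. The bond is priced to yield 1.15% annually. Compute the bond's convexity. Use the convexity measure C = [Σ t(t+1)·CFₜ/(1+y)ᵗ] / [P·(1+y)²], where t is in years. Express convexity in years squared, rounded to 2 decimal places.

31.72

With y = 0.0115:
  t   CF        PV=CF/(1+0.0115)^t    t·PV        t(t+1)·PV
  1     5,500.00     5,437.4691     5,437.4691      10,874.9382
  2     5,500.00     5,375.6491    10,751.2983      32,253.8948
  3     5,500.00     5,314.5320    15,943.5961      63,774.3843
  4     5,500.00     5,254.1098    21,016.4390     105,082.1952
  5     5,500.00     5,194.3745    25,971.8723     155,831.2336
  6    55,500.00    51,820.0300   310,920.1803   2,176,441.2620
  Σ                 78,396.1645   390,040.8550   2,544,257.9082
P = 78,396.1645.
Convexity = Σ t(t+1)·PV / [P·(1+y)²] = 2,544,257.9082 / (78,396.1645 × 1.023132) = 31.72010.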